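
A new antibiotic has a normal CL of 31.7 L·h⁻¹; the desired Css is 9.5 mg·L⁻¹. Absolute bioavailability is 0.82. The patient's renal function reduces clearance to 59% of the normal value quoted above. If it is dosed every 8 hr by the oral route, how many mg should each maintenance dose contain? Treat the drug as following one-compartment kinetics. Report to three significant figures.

Patient clearance = 0.59 × 31.70 = 18.70 L/h
D = CL × Css × τ / F = 18.70 × 9.5 × 8 / 0.82 = 1733 mg

1730 mg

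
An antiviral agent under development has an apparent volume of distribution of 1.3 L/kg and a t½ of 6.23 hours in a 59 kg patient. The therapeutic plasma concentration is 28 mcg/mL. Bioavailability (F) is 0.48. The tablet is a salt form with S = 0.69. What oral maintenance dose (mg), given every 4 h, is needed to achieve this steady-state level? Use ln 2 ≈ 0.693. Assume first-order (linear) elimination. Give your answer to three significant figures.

Total Vd = 1.3 × 59 = 76.70 L
CL = ln 2 · Vd / t½ = 0.693 × 76.70 / 6.23 = 8.532 L/h
D = CL × Css × τ / F / S = 8.532 × 28 × 4 / 0.48 / 0.69 = 2885 mg

2890 mg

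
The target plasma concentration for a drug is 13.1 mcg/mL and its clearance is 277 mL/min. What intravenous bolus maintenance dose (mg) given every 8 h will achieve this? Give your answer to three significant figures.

CL = 277 mL/min × 60/1000 = 16.62 L/h
D = CL × Css × τ = 16.62 × 13.1 × 8 = 1742 mg

1740 mg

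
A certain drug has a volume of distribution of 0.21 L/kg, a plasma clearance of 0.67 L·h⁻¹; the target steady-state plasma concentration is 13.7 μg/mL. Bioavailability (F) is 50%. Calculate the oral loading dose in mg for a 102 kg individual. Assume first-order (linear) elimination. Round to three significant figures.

Vd(total) = 102 kg × 0.21 L/kg = 21.42 L
The loading dose fills Vd to the target concentration; clearance is irrelevant here.
LD = Vd × C / F = 21.42 × 13.70 / 0.5 = 586.9 mg

587 mg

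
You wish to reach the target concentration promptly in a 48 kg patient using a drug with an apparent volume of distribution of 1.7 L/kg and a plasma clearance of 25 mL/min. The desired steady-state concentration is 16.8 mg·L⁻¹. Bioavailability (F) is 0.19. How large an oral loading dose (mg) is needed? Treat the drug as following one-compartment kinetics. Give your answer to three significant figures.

Vd = 1.7 L/kg × 48 kg = 81.60 L
LD = Vd × C / F = 81.60 × 16.80 / 0.19 = 7215 mg

7220 mg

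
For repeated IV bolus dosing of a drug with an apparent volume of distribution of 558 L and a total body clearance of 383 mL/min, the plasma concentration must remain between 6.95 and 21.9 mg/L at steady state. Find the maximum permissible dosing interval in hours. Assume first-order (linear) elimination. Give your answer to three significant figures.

27.9 h

CL = 383 mL/min = 383 × 0.06 = 22.98 L/h
k = CL / Vd = 22.98 / 558.0 = 0.04118 h⁻¹
Between IV bolus doses, concentration decays as C = C₀·e^(−kτ), so C_peak/C_trough = e^(kτ).
τ_max = ln(C_peak/C_trough) / k = ln(21.9/6.95) / 0.04118 = 1.148 / 0.04118 = 27.88 h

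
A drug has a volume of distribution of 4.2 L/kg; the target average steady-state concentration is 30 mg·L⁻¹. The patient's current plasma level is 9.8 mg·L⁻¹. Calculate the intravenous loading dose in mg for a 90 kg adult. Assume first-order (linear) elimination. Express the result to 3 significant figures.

Total Vd = 4.2 × 90 = 378.0 L
Concentration deficit ΔC = 30 − 9.8 = 20.20 mg/L
LD = Vd × ΔC = 378.0 × 20.20 = 7636 mg

7640 mg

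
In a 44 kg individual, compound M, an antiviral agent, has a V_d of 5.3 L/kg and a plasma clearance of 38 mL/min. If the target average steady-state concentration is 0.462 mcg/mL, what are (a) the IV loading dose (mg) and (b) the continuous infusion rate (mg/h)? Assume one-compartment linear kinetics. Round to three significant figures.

(a) 108 mg; (b) 1.05 mg/h

Total Vd = 5.3 × 44 = 233.2 L
Loading: fill Vd to C_target → 233.2 L × 0.462 mg/L = 107.7 mg
CL = 38 mL/min × 60/1000 = 2.280 L/h
Maintenance: replace elimination → rate = CL × Css = 2.280 × 0.462 = 1.053 mg/h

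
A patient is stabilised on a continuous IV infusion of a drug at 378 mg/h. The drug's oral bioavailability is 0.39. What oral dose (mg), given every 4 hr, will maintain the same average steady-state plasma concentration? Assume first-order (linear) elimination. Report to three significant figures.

3880 mg

To maintain the same Css, the systemic dosing rate must be unchanged: F·D/τ = infusion rate.
D = rate × τ / F = 378 × 4 / 0.39 = 3877 mg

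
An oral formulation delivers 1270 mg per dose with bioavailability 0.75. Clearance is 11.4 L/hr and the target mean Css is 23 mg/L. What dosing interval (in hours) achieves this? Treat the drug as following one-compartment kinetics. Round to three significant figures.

F·D/τ = CL·Css → τ = F·D / (CL·Css).
τ = 0.75 × 1270 / (11.4 × 23) = 3.633 h

3.63 h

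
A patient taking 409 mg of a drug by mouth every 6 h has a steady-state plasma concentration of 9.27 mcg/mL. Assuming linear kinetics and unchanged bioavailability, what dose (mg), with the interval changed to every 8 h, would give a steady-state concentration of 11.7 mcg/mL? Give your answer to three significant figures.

688 mg

With linear kinetics, Css is proportional to dose rate (D/τ) at fixed clearance.
D₂ = D₁ × (Css,target / Css,current) × (τ₂/τ₁) = 409 × (11.7/9.27) × (8/6) = 688.3 mg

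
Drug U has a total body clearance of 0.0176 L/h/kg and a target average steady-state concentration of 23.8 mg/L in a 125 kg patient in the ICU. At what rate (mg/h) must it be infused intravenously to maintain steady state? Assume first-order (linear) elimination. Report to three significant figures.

CL = 0.0176 L/h/kg × 125 kg = 2.200 L/h
At steady state, infusion rate equals elimination rate: rate in = CL × Css.
R₀ = 2.200 × 23.8 = 52.36 mg/h

52.4 mg/h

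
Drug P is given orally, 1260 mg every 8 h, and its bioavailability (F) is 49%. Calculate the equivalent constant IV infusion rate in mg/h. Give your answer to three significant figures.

Equivalent systemic input: infusion rate = F·D/τ.
Rate = 0.49 × 1260 / 8 = 77.18 mg/h

77.2 mg/h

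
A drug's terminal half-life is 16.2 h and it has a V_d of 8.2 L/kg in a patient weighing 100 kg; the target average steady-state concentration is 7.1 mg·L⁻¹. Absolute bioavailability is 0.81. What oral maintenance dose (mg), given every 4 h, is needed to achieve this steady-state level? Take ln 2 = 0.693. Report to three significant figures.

1230 mg

Vd = 8.2 L/kg × 100 kg = 820.0 L
CL = ln 2 · Vd / t½ = 0.693 × 820.0 / 16.2 = 35.08 L/h
D = CL × Css × τ / F = 35.08 × 7.1 × 4 / 0.81 = 1230 mg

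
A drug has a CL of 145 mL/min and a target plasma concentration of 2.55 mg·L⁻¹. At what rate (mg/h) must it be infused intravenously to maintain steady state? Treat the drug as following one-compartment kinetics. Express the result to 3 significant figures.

22.2 mg/h

CL = 145 mL/min = 145 × 0.06 = 8.700 L/h
At steady state, infusion rate equals elimination rate: rate in = CL × Css.
Infusion rate = CL · Css = 8.700 L/h × 2.55 mg/L = 22.19 mg/h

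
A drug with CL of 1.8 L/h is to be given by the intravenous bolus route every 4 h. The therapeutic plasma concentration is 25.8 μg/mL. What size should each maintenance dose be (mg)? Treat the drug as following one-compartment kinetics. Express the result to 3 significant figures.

186 mg

D = CL × Css × τ = 1.800 × 25.8 × 4 = 185.8 mg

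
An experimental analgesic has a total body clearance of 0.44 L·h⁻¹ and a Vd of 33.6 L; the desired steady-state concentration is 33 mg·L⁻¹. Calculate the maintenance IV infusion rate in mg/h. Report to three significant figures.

14.5 mg/h

Infusion rate = CL · Css = 0.4400 L/h × 33 mg/L = 14.52 mg/h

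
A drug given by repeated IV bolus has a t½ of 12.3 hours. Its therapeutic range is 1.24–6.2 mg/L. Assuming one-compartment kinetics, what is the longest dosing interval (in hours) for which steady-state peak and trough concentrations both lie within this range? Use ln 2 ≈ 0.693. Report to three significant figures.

k = 0.693 / t½ = 0.693 / 12.3 = 0.05634 h⁻¹
Between IV bolus doses, concentration decays as C = C₀·e^(−kτ), so C_peak/C_trough = e^(kτ).
τ_max = ln(C_peak/C_trough) / k = ln(6.2/1.24) / 0.05634 = 1.609 / 0.05634 = 28.56 h

28.6 h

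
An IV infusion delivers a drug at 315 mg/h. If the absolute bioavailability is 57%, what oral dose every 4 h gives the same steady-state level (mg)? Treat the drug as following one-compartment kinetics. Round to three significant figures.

2210 mg

To maintain the same Css, the systemic dosing rate must be unchanged: F·D/τ = infusion rate.
D = rate × τ / F = 315 × 4 / 0.57 = 2211 mg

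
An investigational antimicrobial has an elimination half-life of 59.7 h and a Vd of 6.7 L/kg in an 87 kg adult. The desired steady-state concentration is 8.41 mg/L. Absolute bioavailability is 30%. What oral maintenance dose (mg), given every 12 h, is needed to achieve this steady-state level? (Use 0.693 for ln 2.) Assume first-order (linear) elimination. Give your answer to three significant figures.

Vd(total) = 87 kg × 6.7 L/kg = 582.9 L
CL = ln 2 · Vd / t½ = 0.693 × 582.9 / 59.7 = 6.766 L/h
D = CL × Css × τ / F = 6.766 × 8.41 × 12 / 0.3 = 2276 mg

2280 mg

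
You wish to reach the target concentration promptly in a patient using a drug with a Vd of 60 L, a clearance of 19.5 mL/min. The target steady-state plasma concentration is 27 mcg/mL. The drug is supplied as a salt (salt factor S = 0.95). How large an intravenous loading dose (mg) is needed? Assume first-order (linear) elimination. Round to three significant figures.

Loading dose depends on Vd (not clearance): it fills the distribution volume.
LD = Vd × C / S = 60.00 × 27.00 / 0.95 = 1705 mg

1710 mg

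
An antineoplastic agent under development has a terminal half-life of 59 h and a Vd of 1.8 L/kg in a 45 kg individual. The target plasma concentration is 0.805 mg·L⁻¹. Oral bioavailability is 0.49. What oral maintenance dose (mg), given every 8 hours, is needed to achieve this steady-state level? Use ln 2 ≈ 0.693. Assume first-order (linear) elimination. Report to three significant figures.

Vd = 1.8 L/kg × 45 kg = 81.00 L
CL = ln 2 · Vd / t½ = 0.693 × 81.00 / 59 = 0.9514 L/h
D = CL × Css × τ / F = 0.9514 × 0.805 × 8 / 0.49 = 12.50 mg

12.5 mg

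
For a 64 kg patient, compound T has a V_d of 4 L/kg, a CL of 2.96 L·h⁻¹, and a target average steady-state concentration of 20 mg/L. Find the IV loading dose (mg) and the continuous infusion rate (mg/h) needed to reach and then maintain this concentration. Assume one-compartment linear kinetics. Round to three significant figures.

Vd = 4 L/kg × 64 kg = 256.0 L
Loading dose = Vd × C = 256.0 × 20 = 5120 mg
Maintenance infusion rate = CL × Css = 2.960 × 20 = 59.20 mg/h

(a) 5120 mg; (b) 59.2 mg/h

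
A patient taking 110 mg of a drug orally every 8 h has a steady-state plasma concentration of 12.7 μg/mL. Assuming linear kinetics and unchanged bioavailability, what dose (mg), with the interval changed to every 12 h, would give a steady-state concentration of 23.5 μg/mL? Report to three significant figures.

305 mg

With linear kinetics, Css is proportional to dose rate (D/τ) at fixed clearance.
D₂ = D₁ × (Css,target / Css,current) × (τ₂/τ₁) = 110 × (23.5/12.7) × (12/8) = 305.3 mg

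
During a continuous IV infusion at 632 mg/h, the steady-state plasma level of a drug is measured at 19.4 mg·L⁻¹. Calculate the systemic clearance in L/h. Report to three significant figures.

At steady state, infusion rate = CL × Css, so CL = rate / Css.
CL = 632 / 19.4 = 32.58 L/h

32.6 L/h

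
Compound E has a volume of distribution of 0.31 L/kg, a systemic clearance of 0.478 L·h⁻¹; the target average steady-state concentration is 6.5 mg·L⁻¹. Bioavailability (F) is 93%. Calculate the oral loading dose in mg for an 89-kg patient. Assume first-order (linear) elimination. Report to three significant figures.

Vd = 0.31 L/kg × 89 kg = 27.59 L
LD = Vd × C / F = 27.59 × 6.500 / 0.93 = 192.8 mg

193 mg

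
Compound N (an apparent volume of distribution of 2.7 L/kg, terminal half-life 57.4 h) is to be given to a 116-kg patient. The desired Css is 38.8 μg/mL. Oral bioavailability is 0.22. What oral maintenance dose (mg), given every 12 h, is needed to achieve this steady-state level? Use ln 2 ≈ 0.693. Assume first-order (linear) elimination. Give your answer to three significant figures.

Vd(total) = 116 kg × 2.7 L/kg = 313.2 L
k = 0.693/57.4 = 0.01207 h⁻¹, so CL = k·Vd = 0.01207 × 313.2 = 3.780 L/h
D = CL × Css × τ / F = 3.780 × 38.8 × 12 / 0.22 = 8000 mg

8000 mg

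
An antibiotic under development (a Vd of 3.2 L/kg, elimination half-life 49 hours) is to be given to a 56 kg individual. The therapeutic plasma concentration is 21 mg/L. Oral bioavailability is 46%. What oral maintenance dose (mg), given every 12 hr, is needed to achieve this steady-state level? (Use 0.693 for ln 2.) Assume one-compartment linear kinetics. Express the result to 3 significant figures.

1390 mg

Vd(total) = 56 kg × 3.2 L/kg = 179.2 L
k = 0.693/49 = 0.01414 h⁻¹, so CL = k·Vd = 0.01414 × 179.2 = 2.534 L/h
D = CL × Css × τ / F = 2.534 × 21 × 12 / 0.46 = 1388 mg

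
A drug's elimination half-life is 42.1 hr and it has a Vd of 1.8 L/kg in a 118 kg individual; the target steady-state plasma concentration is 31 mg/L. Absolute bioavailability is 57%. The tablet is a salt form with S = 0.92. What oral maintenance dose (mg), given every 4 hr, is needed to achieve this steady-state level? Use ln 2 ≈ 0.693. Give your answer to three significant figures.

Total Vd = 1.8 × 118 = 212.4 L
CL = ln 2 · Vd / t½ = 0.693 × 212.4 / 42.1 = 3.496 L/h
D = CL × Css × τ / F / S = 3.496 × 31 × 4 / 0.57 / 0.92 = 826.7 mg

827 mg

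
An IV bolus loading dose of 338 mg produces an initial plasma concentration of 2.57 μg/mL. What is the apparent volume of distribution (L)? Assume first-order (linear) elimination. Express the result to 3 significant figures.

Immediately after an IV bolus, C₀ = Dose / Vd, so Vd = Dose / C₀.
Vd = 338 / 2.57 = 131.5 L

132 L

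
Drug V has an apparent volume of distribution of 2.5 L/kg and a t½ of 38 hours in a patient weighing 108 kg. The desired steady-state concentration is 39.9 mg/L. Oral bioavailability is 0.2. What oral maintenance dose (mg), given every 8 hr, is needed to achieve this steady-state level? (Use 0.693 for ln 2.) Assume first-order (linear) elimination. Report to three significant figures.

7860 mg

Vd(total) = 108 kg × 2.5 L/kg = 270.0 L
CL = 0.693 × Vd / t½ = 0.693 × 270.0 / 38 = 4.924 L/h
D = CL × Css × τ / F = 4.924 × 39.9 × 8 / 0.2 = 7859 mg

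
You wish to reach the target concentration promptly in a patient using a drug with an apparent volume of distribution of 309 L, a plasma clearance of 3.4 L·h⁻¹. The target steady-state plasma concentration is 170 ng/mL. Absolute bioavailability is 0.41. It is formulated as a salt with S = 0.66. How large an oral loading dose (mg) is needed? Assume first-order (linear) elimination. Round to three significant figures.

C = 170 ng/mL = 0.1700 mg/L
LD = Vd × C / F / S = 309.0 × 0.1700 / 0.41 / 0.66 = 194.1 mg

194 mg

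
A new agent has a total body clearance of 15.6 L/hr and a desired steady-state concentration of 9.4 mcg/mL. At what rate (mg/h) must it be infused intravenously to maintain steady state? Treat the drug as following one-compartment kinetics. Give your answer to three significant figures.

147 mg/h

At steady state, infusion rate equals elimination rate: rate in = CL × Css.
R₀ = 15.60 × 9.4 = 146.6 mg/h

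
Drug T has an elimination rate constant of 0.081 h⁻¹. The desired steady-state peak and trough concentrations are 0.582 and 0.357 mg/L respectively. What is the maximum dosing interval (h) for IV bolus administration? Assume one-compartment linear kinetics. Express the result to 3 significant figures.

6.03 h

Between IV bolus doses, concentration decays as C = C₀·e^(−kτ), so C_peak/C_trough = e^(kτ).
τ_max = ln(C_peak/C_trough) / k = ln(0.582/0.357) / 0.08100 = 0.4887 / 0.08100 = 6.033 h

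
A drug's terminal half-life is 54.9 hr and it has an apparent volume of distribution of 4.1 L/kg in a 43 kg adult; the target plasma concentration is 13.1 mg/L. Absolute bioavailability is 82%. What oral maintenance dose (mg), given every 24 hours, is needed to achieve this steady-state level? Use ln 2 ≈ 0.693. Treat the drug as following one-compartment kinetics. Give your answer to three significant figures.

853 mg

Vd = 4.1 L/kg × 43 kg = 176.3 L
CL = 0.693 × Vd / t½ = 0.693 × 176.3 / 54.9 = 2.225 L/h
D = CL × Css × τ / F = 2.225 × 13.1 × 24 / 0.82 = 853.1 mg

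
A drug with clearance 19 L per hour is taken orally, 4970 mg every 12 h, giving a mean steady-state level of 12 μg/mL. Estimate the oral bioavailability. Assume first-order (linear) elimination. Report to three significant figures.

0.551

F·D/τ = CL·Css at steady state → F = CL·Css·τ / D.
F = 19 × 12 × 12 / 4970 = 0.551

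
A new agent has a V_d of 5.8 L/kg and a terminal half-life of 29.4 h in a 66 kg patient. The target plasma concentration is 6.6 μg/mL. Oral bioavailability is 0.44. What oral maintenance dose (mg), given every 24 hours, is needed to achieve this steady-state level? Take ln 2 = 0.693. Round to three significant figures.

3250 mg

Vd(total) = 66 kg × 5.8 L/kg = 382.8 L
CL = ln 2 · Vd / t½ = 0.693 × 382.8 / 29.4 = 9.023 L/h
D = CL × Css × τ / F = 9.023 × 6.6 × 24 / 0.44 = 3248 mg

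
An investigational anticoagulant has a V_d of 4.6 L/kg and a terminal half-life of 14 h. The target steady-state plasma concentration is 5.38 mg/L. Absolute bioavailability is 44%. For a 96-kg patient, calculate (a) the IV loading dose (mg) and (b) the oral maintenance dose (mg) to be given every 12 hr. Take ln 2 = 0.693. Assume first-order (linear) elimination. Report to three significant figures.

Vd = 4.6 L/kg × 96 kg = 441.6 L
LD = Vd × C = 441.6 × 5.38 = 2376 mg
CL = 0.693 × Vd / t½ = 0.693 × 441.6 / 14 = 21.86 L/h
D = CL × Css × τ / F = 21.86 × 5.38 × 12 / 0.44 = 3207 mg

(a) 2380 mg; (b) 3210 mg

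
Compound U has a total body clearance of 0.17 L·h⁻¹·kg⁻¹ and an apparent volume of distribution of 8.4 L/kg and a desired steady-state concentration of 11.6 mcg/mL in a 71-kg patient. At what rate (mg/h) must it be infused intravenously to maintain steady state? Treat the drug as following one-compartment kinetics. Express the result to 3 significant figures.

CL = 0.17 L·h⁻¹·kg⁻¹ × 71 kg = 12.07 L/h
R₀ = 12.07 × 11.6 = 140.0 mg/h

140 mg/h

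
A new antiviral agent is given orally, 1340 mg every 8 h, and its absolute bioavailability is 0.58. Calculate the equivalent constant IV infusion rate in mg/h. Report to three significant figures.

97.2 mg/h

Equivalent systemic input: infusion rate = F·D/τ.
Rate = 0.58 × 1340 / 8 = 97.15 mg/h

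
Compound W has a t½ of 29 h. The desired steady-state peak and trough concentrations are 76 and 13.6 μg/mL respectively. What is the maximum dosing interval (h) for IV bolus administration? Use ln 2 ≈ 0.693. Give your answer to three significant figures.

k = 0.693 / t½ = 0.693 / 29 = 0.02390 h⁻¹
Between IV bolus doses, concentration decays as C = C₀·e^(−kτ), so C_peak/C_trough = e^(kτ).
τ_max = ln(C_peak/C_trough) / k = ln(76/13.6) / 0.02390 = 1.721 / 0.02390 = 72.01 h

72.0 h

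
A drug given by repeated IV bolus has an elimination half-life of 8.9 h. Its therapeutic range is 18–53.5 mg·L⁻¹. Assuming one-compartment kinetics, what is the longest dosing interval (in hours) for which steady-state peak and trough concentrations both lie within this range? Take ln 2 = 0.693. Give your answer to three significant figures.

k = 0.693 / t½ = 0.693 / 8.9 = 0.07787 h⁻¹
Between IV bolus doses, concentration decays as C = C₀·e^(−kτ), so C_peak/C_trough = e^(kτ).
τ_max = ln(C_peak/C_trough) / k = ln(53.5/18) / 0.07787 = 1.089 / 0.07787 = 13.98 h

14.0 h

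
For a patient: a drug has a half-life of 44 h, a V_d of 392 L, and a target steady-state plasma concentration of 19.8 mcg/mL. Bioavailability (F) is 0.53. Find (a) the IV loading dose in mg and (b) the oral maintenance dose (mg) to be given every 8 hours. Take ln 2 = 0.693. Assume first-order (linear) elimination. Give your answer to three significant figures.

LD = Vd × C = 392.0 × 19.8 = 7762 mg
CL = 0.693 × Vd / t½ = 0.693 × 392.0 / 44 = 6.174 L/h
D = CL × Css × τ / F = 6.174 × 19.8 × 8 / 0.53 = 1845 mg

(a) 7760 mg; (b) 1850 mg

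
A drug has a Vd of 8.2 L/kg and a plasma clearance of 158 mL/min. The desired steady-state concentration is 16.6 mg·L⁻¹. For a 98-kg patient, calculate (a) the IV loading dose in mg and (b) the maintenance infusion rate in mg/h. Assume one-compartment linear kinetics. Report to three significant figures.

(a) 13300 mg; (b) 157 mg/h

Vd(total) = 98 kg × 8.2 L/kg = 803.6 L
Loading dose = Vd × C = 803.6 × 16.6 = 13340 mg
CL = 158 mL/min = 158 × 0.06 = 9.480 L/h
Maintenance: replace elimination → rate = CL × Css = 9.480 × 16.6 = 157.4 mg/h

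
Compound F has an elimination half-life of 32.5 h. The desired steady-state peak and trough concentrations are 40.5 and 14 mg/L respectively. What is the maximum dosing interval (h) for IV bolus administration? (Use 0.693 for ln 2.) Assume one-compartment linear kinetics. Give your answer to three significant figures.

k = 0.693 / t½ = 0.693 / 32.5 = 0.02132 h⁻¹
Between IV bolus doses, concentration decays as C = C₀·e^(−kτ), so C_peak/C_trough = e^(kτ).
τ_max = ln(C_peak/C_trough) / k = ln(40.5/14) / 0.02132 = 1.062 / 0.02132 = 49.81 h

49.8 h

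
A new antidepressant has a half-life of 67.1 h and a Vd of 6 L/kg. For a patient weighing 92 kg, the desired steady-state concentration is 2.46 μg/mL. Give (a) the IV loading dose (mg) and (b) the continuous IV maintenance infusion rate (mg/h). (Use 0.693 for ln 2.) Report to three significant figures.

(a) 1360 mg; (b) 14.0 mg/h

Vd = 6 L/kg × 92 kg = 552.0 L
LD = Vd × C = 552.0 × 2.46 = 1358 mg
CL = 0.693 × Vd / t½ = 0.693 × 552.0 / 67.1 = 5.701 L/h
Infusion rate = CL × Css = 5.701 × 2.46 = 14.02 mg/h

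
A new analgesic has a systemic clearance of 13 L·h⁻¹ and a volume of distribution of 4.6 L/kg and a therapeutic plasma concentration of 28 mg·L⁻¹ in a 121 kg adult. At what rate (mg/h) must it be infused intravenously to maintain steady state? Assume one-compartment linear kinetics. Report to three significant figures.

Maintenance depends on clearance, not Vd — rate in must match rate out.
R₀ = 13.00 × 28 = 364.0 mg/h

364 mg/h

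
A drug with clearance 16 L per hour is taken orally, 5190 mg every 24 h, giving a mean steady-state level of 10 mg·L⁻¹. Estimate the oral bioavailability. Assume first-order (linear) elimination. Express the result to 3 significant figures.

0.740

F·D/τ = CL·Css at steady state → F = CL·Css·τ / D.
F = 16 × 10 × 24 / 5190 = 0.740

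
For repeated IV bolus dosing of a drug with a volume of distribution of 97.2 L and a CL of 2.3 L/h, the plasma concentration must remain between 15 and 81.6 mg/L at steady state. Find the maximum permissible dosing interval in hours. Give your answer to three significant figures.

k = CL / Vd = 2.300 / 97.20 = 0.02366 h⁻¹
Between IV bolus doses, concentration decays as C = C₀·e^(−kτ), so C_peak/C_trough = e^(kτ).
τ_max = ln(C_peak/C_trough) / k = ln(81.6/15) / 0.02366 = 1.694 / 0.02366 = 71.60 h

71.6 h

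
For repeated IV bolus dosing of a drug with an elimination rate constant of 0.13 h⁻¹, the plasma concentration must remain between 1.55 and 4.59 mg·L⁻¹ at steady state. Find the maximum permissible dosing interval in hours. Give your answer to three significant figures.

Between IV bolus doses, concentration decays as C = C₀·e^(−kτ), so C_peak/C_trough = e^(kτ).
τ_max = ln(C_peak/C_trough) / k = ln(4.59/1.55) / 0.1300 = 1.086 / 0.1300 = 8.354 h

8.35 h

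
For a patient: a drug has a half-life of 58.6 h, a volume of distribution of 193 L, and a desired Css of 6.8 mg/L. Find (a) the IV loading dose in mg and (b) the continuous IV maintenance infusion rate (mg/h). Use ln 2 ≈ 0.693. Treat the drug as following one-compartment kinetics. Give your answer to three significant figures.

LD = Vd × C = 193.0 × 6.8 = 1312 mg
CL = 0.693 × Vd / t½ = 0.693 × 193.0 / 58.6 = 2.282 L/h
Infusion rate = CL × Css = 2.282 × 6.8 = 15.52 mg/h

(a) 1310 mg; (b) 15.5 mg/h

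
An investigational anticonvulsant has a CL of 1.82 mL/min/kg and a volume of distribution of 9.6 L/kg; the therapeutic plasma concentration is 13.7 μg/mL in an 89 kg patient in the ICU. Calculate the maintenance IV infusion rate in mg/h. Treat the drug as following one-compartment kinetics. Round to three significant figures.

CL = 1.82 mL/min/kg × 89 kg = 162.0 mL/min = 162.0 × 60/1000 = 9.720 L/h
Maintenance depends on clearance, not Vd — rate in must match rate out.
Infusion rate = CL · Css = 9.720 L/h × 13.7 mg/L = 133.2 mg/h

133 mg/h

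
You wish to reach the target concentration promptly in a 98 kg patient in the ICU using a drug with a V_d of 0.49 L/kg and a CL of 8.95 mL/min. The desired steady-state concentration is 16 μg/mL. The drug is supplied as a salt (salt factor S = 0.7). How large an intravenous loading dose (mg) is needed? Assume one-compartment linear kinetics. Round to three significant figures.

1100 mg

Vd = 0.49 L/kg × 98 kg = 48.02 L
The loading dose fills Vd to the target concentration.
LD = Vd × C / S = 48.02 × 16.00 / 0.7 = 1098 mg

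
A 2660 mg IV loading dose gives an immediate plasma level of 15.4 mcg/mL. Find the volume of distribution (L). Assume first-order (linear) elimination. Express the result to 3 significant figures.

173 L

Immediately after an IV bolus, C₀ = Dose / Vd, so Vd = Dose / C₀.
Vd = 2660 / 15.4 = 172.7 L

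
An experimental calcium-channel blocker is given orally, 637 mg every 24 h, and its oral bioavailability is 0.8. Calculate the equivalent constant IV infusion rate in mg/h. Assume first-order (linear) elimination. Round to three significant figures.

21.2 mg/h

Equivalent systemic input: infusion rate = F·D/τ.
Rate = 0.8 × 637 / 24 = 21.23 mg/h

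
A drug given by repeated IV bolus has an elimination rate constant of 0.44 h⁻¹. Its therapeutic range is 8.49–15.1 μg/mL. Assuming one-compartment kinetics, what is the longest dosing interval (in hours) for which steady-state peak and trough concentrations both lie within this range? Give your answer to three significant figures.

1.31 h

Between IV bolus doses, concentration decays as C = C₀·e^(−kτ), so C_peak/C_trough = e^(kτ).
τ_max = ln(C_peak/C_trough) / k = ln(15.1/8.49) / 0.4400 = 0.5758 / 0.4400 = 1.309 h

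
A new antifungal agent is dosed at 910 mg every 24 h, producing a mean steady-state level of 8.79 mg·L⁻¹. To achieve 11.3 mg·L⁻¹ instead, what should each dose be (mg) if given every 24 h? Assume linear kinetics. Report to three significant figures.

1170 mg

With linear kinetics, Css is proportional to dose rate (D/τ) at fixed clearance.
D₂ = D₁ × (Css,target / Css,current) = 910 × 11.3/8.79 = 1170 mg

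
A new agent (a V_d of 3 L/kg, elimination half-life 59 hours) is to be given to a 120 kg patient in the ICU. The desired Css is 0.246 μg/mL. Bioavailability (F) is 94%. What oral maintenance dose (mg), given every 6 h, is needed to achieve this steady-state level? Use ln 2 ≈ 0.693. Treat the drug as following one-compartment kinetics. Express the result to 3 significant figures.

6.64 mg

Vd(total) = 120 kg × 3 L/kg = 360.0 L
k = 0.693/59 = 0.01175 h⁻¹, so CL = k·Vd = 0.01175 × 360.0 = 4.230 L/h
D = CL × Css × τ / F = 4.230 × 0.246 × 6 / 0.94 = 6.642 mg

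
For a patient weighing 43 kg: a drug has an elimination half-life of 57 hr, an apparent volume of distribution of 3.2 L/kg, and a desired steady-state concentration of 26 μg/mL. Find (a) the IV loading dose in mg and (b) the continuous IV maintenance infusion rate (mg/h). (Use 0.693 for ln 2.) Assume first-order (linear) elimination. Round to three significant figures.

(a) 3580 mg; (b) 43.5 mg/h

Total Vd = 3.2 × 43 = 137.6 L
LD = Vd × C = 137.6 × 26 = 3578 mg
CL = 0.693 × Vd / t½ = 0.693 × 137.6 / 57 = 1.673 L/h
Infusion rate = CL × Css = 1.673 × 26 = 43.50 mg/h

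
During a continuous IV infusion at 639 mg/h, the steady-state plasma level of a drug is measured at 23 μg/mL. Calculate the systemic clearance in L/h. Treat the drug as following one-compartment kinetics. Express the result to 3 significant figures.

At steady state, infusion rate = CL × Css, so CL = rate / Css.
CL = 639 / 23 = 27.78 L/h

27.8 L/h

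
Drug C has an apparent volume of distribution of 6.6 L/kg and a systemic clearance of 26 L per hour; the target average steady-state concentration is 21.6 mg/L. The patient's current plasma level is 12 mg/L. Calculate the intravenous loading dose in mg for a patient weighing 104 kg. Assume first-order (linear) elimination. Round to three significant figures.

Vd(total) = 104 kg × 6.6 L/kg = 686.4 L
Concentration deficit ΔC = 21.6 − 12 = 9.600 mg/L
LD = Vd × ΔC = 686.4 × 9.600 = 6589 mg

6590 mg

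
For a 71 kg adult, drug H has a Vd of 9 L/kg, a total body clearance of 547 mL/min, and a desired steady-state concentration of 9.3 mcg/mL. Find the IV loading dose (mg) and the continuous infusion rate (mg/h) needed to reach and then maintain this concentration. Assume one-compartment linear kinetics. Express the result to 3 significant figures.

Vd(total) = 71 kg × 9 L/kg = 639.0 L
LD = Vd · C_target = 639.0 × 9.3 = 5943 mg
CL = 547 mL/min × 60/1000 = 32.82 L/h
Infusion rate = 32.82 L/h × 9.3 mg/L = 305.2 mg/h

(a) 5940 mg; (b) 305 mg/h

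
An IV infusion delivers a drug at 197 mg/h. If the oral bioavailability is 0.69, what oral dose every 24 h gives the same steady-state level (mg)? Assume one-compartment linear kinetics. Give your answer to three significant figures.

To maintain the same Css, the systemic dosing rate must be unchanged: F·D/τ = infusion rate.
D = rate × τ / F = 197 × 24 / 0.69 = 6852 mg

6850 mg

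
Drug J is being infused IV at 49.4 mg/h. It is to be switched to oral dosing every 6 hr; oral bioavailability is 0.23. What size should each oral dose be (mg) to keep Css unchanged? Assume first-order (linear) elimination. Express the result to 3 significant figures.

1290 mg

To maintain the same Css, the systemic dosing rate must be unchanged: F·D/τ = infusion rate.
D = rate × τ / F = 49.4 × 6 / 0.23 = 1289 mg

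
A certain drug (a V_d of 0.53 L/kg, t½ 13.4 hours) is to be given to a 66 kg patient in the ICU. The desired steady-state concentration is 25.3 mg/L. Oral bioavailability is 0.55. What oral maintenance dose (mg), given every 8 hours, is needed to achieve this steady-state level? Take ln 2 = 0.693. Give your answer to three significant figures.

666 mg

Total Vd = 0.53 × 66 = 34.98 L
k = 0.693/13.4 = 0.05172 h⁻¹, so CL = k·Vd = 0.05172 × 34.98 = 1.809 L/h
D = CL × Css × τ / F = 1.809 × 25.3 × 8 / 0.55 = 665.7 mg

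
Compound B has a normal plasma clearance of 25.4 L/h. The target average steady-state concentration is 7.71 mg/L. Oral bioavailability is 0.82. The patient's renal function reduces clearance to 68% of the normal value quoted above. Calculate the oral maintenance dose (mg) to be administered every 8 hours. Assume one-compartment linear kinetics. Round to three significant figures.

1300 mg

Patient clearance = 0.68 × 25.40 = 17.27 L/h
D = CL × Css × τ / F = 17.27 × 7.71 × 8 / 0.82 = 1299 mg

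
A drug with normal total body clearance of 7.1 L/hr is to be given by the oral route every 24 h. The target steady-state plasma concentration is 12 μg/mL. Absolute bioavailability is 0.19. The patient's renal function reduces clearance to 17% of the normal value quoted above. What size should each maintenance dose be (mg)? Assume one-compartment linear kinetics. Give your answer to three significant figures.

1830 mg

Patient clearance = 0.17 × 7.100 = 1.207 L/h
At steady state, dose per interval replaces the amount cleared in that interval: F·D/τ = CL·Css.
D = CL × Css × τ / F = 1.207 × 12 × 24 / 0.19 = 1830 mg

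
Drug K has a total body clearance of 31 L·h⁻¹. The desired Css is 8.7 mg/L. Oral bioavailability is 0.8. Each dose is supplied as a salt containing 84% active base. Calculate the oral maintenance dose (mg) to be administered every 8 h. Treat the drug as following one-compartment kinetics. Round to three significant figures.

D = CL × Css × τ / F / S = 31.00 × 8.7 × 8 / 0.8 / 0.84 = 3211 mg

3210 mg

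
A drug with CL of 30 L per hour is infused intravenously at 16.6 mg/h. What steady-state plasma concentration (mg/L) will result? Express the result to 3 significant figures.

Css = rate / CL = 16.6 / 30.00 = 0.5533 mg/L

0.553 mg/L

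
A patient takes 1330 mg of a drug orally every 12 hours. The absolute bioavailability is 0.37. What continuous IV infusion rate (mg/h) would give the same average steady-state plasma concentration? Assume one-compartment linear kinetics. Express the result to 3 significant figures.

41.0 mg/h

Equivalent systemic input: infusion rate = F·D/τ.
Rate = 0.37 × 1330 / 12 = 41.01 mg/h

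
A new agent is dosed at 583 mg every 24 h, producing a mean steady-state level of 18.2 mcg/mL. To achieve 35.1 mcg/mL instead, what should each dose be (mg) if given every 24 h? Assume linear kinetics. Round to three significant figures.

1120 mg

For first-order elimination, Css ∝ F·D/(CL·τ); F and CL are unchanged, so Css ∝ D/τ.
D₂ = D₁ × (Css,target / Css,current) = 583 × 35.1/18.2 = 1124 mg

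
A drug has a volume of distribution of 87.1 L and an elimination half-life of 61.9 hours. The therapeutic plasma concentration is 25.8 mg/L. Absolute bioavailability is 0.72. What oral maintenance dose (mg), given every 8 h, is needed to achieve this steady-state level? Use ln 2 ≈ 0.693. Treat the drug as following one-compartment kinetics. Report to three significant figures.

CL = ln 2 · Vd / t½ = 0.693 × 87.10 / 61.9 = 0.9751 L/h
D = CL × Css × τ / F = 0.9751 × 25.8 × 8 / 0.72 = 279.5 mg

280 mg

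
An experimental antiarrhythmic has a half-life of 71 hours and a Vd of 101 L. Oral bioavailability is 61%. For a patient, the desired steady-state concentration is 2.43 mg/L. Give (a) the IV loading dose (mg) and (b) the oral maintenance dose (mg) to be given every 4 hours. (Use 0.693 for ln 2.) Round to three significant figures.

(a) 245 mg; (b) 15.7 mg

LD = Vd × C = 101.0 × 2.43 = 245.4 mg
CL = 0.693 × Vd / t½ = 0.693 × 101.0 / 71 = 0.9858 L/h
D = CL × Css × τ / F = 0.9858 × 2.43 × 4 / 0.61 = 15.71 mg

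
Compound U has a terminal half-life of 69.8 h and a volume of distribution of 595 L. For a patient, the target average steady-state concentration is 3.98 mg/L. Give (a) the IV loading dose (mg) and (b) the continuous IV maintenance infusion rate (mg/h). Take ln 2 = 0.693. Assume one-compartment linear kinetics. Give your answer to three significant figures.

(a) 2370 mg; (b) 23.5 mg/h

LD = Vd × C = 595.0 × 3.98 = 2368 mg
CL = 0.693 × Vd / t½ = 0.693 × 595.0 / 69.8 = 5.907 L/h
Infusion rate = CL × Css = 5.907 × 3.98 = 23.51 mg/h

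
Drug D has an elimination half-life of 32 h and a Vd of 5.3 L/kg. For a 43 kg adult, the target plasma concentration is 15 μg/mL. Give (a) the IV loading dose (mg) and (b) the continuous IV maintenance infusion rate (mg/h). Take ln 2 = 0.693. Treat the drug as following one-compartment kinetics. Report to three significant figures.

Vd = 5.3 L/kg × 43 kg = 227.9 L
LD = Vd × C = 227.9 × 15 = 3419 mg
CL = 0.693 × Vd / t½ = 0.693 × 227.9 / 32 = 4.935 L/h
Infusion rate = CL × Css = 4.935 × 15 = 74.03 mg/h

(a) 3420 mg; (b) 74.0 mg/h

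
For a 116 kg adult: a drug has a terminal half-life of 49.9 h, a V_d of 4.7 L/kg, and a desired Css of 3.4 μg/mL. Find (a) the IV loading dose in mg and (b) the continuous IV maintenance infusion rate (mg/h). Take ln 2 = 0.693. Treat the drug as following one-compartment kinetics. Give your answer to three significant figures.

Total Vd = 4.7 × 116 = 545.2 L
LD = Vd × C = 545.2 × 3.4 = 1854 mg
CL = 0.693 × Vd / t½ = 0.693 × 545.2 / 49.9 = 7.572 L/h
Infusion rate = CL × Css = 7.572 × 3.4 = 25.74 mg/h

(a) 1850 mg; (b) 25.7 mg/h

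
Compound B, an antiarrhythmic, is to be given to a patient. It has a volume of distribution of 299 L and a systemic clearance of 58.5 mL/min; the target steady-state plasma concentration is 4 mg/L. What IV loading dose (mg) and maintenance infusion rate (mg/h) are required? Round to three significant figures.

Loading: fill Vd to C_target → 299.0 L × 4 mg/L = 1196 mg
Convert clearance: 58.5 mL/min × 60 min/h ÷ 1000 mL/L = 3.510 L/h
Maintenance: replace elimination → rate = CL × Css = 3.510 × 4 = 14.04 mg/h

(a) 1200 mg; (b) 14.0 mg/h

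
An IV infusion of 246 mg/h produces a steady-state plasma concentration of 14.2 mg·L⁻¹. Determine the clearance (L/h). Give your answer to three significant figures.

17.3 L/h

At steady state, infusion rate = CL × Css, so CL = rate / Css.
CL = 246 / 14.2 = 17.32 L/h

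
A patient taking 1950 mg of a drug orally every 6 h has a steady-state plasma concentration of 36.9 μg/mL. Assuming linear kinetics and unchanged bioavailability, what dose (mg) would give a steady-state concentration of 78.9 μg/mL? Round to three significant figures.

4170 mg

With linear kinetics, Css is proportional to dose rate (D/τ) at fixed clearance.
D₂ = D₁ × (Css,target / Css,current) = 1950 × 78.9/36.9 = 4170 mg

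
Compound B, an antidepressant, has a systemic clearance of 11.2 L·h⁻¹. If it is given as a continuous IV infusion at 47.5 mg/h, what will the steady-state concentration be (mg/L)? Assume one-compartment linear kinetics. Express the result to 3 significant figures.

4.24 mg/L

Css = rate / CL = 47.5 / 11.20 = 4.241 mg/L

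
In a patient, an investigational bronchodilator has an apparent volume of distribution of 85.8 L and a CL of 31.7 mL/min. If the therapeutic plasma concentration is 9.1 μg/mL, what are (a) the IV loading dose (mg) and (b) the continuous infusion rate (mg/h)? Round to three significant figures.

(a) 781 mg; (b) 17.3 mg/h

Loading dose = Vd × C = 85.80 × 9.1 = 780.8 mg
CL = 31.7 mL/min × 60/1000 = 1.902 L/h
Maintenance: replace elimination → rate = CL × Css = 1.902 × 9.1 = 17.31 mg/h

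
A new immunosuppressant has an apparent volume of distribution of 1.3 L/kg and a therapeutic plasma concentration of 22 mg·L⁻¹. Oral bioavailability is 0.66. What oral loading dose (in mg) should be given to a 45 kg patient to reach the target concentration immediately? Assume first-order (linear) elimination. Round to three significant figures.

Total Vd = 1.3 × 45 = 58.50 L
LD = Vd × C / F = 58.50 × 22.00 / 0.66 = 1950 mg

1950 mg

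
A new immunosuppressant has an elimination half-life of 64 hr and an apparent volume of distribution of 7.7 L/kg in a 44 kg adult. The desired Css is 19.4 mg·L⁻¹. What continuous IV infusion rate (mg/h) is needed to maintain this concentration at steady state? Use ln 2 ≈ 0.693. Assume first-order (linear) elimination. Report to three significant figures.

71.2 mg/h

Vd = 7.7 L/kg × 44 kg = 338.8 L
CL = 0.693 × Vd / t½ = 0.693 × 338.8 / 64 = 3.669 L/h
Infusion rate = CL × Css = 3.669 × 19.4 = 71.18 mg/h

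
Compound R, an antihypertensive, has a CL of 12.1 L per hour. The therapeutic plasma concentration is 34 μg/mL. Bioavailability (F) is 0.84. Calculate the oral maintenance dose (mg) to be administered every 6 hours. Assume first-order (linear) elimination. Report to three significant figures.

2940 mg

D = CL × Css × τ / F = 12.10 × 34 × 6 / 0.84 = 2939 mg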